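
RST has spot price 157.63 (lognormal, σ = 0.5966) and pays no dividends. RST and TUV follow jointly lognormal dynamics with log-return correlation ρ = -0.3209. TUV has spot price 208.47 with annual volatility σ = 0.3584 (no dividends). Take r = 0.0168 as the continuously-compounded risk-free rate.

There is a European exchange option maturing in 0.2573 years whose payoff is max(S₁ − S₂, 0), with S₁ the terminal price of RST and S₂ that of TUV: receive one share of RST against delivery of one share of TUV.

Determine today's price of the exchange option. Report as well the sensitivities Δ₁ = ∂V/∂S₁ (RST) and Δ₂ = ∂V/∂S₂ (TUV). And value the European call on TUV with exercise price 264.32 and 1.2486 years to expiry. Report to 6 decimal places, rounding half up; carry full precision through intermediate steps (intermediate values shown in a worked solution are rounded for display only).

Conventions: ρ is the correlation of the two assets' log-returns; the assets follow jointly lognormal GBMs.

σ_eff = √(σ₁² + σ₂² − 2ρσ₁σ₂) = √(0.5966² + 0.3584² − 2·-0.3209·0.5966·0.3584) = 0.788424
d₁ = (ln(S₁/S₂) + (q₂ − q₁ + σ_eff²/2)T) / (σ_eff√T) = (ln(157.63/208.47) + (0.0 − 0.0 + 0.310806)·0.2573) / 0.399926 = -0.499027
d₂ = d₁ − σ_eff√T = -0.499027 − 0.399926 = -0.898954
N(d₁) = 0.308880,  N(d₂) = 0.184339
V = S₁·e^{−q₁T}·N(d₁) − S₂·e^{−q₂T}·N(d₂) = 48.688757 − 38.429083 = 10.259674
Δ₁ = e^{−q₁T}·N(d₁) = 0.308880;  Δ₂ = −e^{−q₂T}·N(d₂) = -0.184339
[vanilla: TUV call K=264.32]
σ√T = 0.3584·√1.2486 = 0.400479
d₁ = (ln(S/K) + (r+σ²/2)T) / (σ√T) = (ln(208.47/264.32) + (0.0168+0.3584²/2)·1.2486) / 0.400479 = (-0.237365 + 0.101168) / 0.400479 = -0.340086
d₂ = d₁ − σ√T = -0.340086 − 0.400479 = -0.740565
e^{−rT} = 0.979242
N(d₁) = 0.366896,  N(d₂) = 0.229479
price = S·N(d₁) − K·e^{−rT}·N(d₂) = 76.486803 − 59.396720 = 17.090083

exchange price = 10.259674
Δ1 = 0.308880
Δ2 = -0.184339
price(TUV call K=264.32) = 17.090083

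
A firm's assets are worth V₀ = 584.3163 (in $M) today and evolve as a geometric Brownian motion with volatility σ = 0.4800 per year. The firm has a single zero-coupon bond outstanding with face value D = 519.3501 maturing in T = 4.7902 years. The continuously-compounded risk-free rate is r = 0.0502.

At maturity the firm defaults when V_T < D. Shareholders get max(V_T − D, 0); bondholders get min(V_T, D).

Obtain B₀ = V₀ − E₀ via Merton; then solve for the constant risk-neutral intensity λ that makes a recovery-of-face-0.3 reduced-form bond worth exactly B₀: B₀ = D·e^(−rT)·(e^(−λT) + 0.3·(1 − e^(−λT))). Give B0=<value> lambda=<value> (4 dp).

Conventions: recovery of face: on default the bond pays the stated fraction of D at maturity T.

B0=287.1933 lambda=0.1151

Equity is a call on the firm's assets struck at D = 519.3501:
d₁ = [ln(V₀/D) + (r + σ²/2)T] / (σ√T)
   = [ln(584.3163/519.3501) + (0.0502 + 0.5·0.4800²)·4.7902] / (0.4800·√4.7902)
   = [0.117864 + 0.792299] / 1.050553 = 0.866366
d₂ = d₁ − σ√T = 0.866366 − 1.050553 = -0.184188
N(d₁) = 0.806855,  N(d₂) = 0.426933,  e^(−rT) = 0.786260
E₀ = V₀·N(d₁) − D·e^(−rT)·N(d₂)
   = 584.3163·0.806855 − 519.3501·0.786260·0.426933 = 297.122992
B₀ = V₀ − E₀ = 584.3163 − 297.122992 = 287.193308
e^(−λT) = (B₀·e^(rT)/D − 0.3)/(1 − 0.3) = (287.1933·1.271844/519.3501 − 0.3)/0.7 = 0.57616000
λ = −ln(0.57616000)/4.7902 = 0.115104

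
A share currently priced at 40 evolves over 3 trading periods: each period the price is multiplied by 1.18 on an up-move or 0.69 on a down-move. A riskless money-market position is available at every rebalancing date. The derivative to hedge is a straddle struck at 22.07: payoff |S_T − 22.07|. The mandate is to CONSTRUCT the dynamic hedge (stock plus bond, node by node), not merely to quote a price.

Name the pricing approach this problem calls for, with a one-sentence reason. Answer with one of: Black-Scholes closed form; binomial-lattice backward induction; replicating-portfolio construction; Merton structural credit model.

framework: replicating-portfolio construction

Key observation: a price alone would not answer the question — the per-node share/bond construction on the spot-40, 1.18/0.69 tree is required, and only the replicating-portfolio method yields it.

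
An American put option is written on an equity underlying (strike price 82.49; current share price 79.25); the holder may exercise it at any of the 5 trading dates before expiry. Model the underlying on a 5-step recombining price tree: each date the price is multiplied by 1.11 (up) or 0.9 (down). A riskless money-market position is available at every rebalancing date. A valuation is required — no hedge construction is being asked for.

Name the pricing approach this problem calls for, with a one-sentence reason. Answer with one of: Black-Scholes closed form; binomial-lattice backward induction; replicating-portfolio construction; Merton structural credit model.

Key observation: the put (strike 82.49 on spot 79.25) is American-style on a 5-step discrete price model, so the early-exercise decision at every node requires stepwise backward valuation — a closed form cannot price the exercise right.

framework: binomial-lattice backward induction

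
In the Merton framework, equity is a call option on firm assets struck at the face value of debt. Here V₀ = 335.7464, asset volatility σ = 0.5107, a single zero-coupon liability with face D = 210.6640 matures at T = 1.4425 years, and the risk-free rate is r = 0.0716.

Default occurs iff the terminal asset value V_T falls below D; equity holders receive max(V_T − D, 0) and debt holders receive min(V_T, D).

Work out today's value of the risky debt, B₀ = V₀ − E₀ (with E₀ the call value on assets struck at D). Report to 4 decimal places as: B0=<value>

Apply the equity-as-call identities (strike 210.6640, horizon 1.4425 years):
d₁ = [ln(V₀/D) + (r + σ²/2)T] / (σ√T)
   = [ln(335.7464/210.6640) + (0.0716 + 0.5·0.5107²)·1.4425] / (0.5107·√1.4425)
   = [0.466092 + 0.291395] / 0.613372 = 1.234956
d₂ = d₁ − σ√T = 1.234956 − 0.613372 = 0.621584
N(d₁) = 0.891577,  N(d₂) = 0.732892,  e^(−rT) = 0.901872
E₀ = V₀·N(d₁) − D·e^(−rT)·N(d₂)
   = 335.7464·0.891577 − 210.6640·0.901872·0.732892 = 160.100007
B₀ = V₀ − E₀ = 335.7464 − 160.100007 = 175.646393

B0=175.6464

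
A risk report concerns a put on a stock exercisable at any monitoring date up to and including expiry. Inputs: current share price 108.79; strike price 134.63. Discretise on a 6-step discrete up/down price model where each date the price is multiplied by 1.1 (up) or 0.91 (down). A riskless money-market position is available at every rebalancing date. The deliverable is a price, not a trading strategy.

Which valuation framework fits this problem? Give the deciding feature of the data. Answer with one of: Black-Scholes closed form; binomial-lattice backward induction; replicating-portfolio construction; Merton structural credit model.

Key observation: early exercise of the strike-134.63 put must be checked at each of the 6 dates (spot 108.79), which forces a node-by-node comparison of intrinsic and continuation value backward from expiry.

framework: binomial-lattice backward induction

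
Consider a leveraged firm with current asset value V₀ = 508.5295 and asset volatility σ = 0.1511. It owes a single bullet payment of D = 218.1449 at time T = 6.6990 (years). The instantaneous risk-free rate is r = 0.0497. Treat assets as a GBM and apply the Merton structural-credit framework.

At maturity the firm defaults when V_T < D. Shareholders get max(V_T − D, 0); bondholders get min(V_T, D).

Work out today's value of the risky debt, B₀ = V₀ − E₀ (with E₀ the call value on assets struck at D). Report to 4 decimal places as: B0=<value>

B0=156.3299

Work the structural quantities from V₀ = 508.5295 against face 218.1449:
d₁ = [ln(V₀/D) + (r + σ²/2)T] / (σ√T)
   = [ln(508.5295/218.1449) + (0.0497 + 0.5·0.1511²)·6.6990] / (0.1511·√6.6990)
   = [0.846364 + 0.409413] / 0.391083 = 3.211021
d₂ = d₁ − σ√T = 3.211021 − 0.391083 = 2.819937
N(d₁) = 0.999339,  N(d₂) = 0.997598,  e^(−rT) = 0.716813
E₀ = V₀·N(d₁) − D·e^(−rT)·N(d₂)
   = 508.5295·0.999339 − 218.1449·0.716813·0.997598 = 352.199645
B₀ = V₀ − E₀ = 508.5295 − 352.199645 = 156.329855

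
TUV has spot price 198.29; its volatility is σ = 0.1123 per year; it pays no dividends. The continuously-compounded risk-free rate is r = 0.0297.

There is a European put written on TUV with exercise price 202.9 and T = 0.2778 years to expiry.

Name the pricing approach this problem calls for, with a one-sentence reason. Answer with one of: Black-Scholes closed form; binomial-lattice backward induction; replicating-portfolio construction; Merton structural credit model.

Key observation: a European claim on TUV (strike 202.9) — a lognormal (GBM) underlying with constant rate and volatility — has an exact closed-form value; no lattice or capital structure is involved.

framework: Black-Scholes closed form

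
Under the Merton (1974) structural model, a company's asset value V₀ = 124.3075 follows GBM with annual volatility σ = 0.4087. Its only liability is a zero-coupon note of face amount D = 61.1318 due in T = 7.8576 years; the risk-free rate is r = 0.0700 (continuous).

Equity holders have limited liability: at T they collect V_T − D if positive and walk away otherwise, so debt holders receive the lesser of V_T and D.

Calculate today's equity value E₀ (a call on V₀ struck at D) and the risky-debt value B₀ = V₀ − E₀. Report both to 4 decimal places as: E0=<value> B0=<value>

E0=93.7203 B0=30.5872

Equity is a call on the firm's assets struck at D = 61.1318:
d₁ = [ln(V₀/D) + (r + σ²/2)T] / (σ√T)
   = [ln(124.3075/61.1318) + (0.0700 + 0.5·0.4087²)·7.8576] / (0.4087·√7.8576)
   = [0.709726 + 1.206282] / 1.145644 = 1.672429
d₂ = d₁ − σ√T = 1.672429 − 1.145644 = 0.526785
N(d₁) = 0.952780,  N(d₂) = 0.700829,  e^(−rT) = 0.576931
E₀ = V₀·N(d₁) − D·e^(−rT)·N(d₂)
   = 124.3075·0.952780 − 61.1318·0.576931·0.700829 = 93.720294
B₀ = V₀ − E₀ = 124.3075 − 93.720294 = 30.587206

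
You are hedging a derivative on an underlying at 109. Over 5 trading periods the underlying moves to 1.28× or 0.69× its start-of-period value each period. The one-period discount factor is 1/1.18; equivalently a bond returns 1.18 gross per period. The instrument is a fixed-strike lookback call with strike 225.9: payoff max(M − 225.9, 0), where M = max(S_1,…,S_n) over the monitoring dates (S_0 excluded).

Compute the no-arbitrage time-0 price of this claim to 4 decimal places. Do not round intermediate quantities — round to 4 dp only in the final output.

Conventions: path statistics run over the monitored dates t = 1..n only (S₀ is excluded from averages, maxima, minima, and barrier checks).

price = 28.1328

Set p* = 0.8305 (from d < R < u); the path-dependent value is the discounted p*-expectation over all price paths.
Enumerate all 2^5 = 32 price paths (U = up ×1.28, D = down ×0.69); each path with k up-moves has probability p*^k·(1−p*)^(5−k).
DDDDD: M=75.2100, payoff=0.0000, prob=0.000140
UDDDD: M=139.5200, payoff=0.0000, prob=0.000685
DUDDD: M=96.2688, payoff=0.0000, prob=0.000685
UUDDD: M=178.5856, payoff=0.0000, prob=0.003358
DDUDD: M=75.2100, payoff=0.0000, prob=0.000685
UDUDD: M=139.5200, payoff=0.0000, prob=0.003358
DUUDD: M=123.2241, payoff=0.0000, prob=0.003358
UUUDD: M=228.5896, payoff=2.6896, prob=0.016456
DDDUD: M=75.2100, payoff=0.0000, prob=0.000685
UDDUD: M=139.5200, payoff=0.0000, prob=0.003358
DUDUD: M=96.2688, payoff=0.0000, prob=0.003358
UUDUD: M=178.5856, payoff=0.0000, prob=0.016456
DDUUD: M=85.0246, payoff=0.0000, prob=0.003358
UDUUD: M=157.7268, payoff=0.0000, prob=0.016456
DUUUD: M=157.7268, payoff=0.0000, prob=0.016456
UUUUD: M=292.5946, payoff=66.6946, prob=0.080635
DDDDU: M=75.2100, payoff=0.0000, prob=0.000685
UDDDU: M=139.5200, payoff=0.0000, prob=0.003358
DUDDU: M=96.2688, payoff=0.0000, prob=0.003358
UUDDU: M=178.5856, payoff=0.0000, prob=0.016456
DDUDU: M=75.2100, payoff=0.0000, prob=0.003358
UDUDU: M=139.5200, payoff=0.0000, prob=0.016456
DUUDU: M=123.2241, payoff=0.0000, prob=0.016456
UUUDU: M=228.5896, payoff=2.6896, prob=0.080635
DDDUU: M=75.2100, payoff=0.0000, prob=0.003358
UDDUU: M=139.5200, payoff=0.0000, prob=0.016456
DUDUU: M=108.8315, payoff=0.0000, prob=0.016456
UUDUU: M=201.8903, payoff=0.0000, prob=0.080635
DDUUU: M=108.8315, payoff=0.0000, prob=0.016456
UDUUU: M=201.8903, payoff=0.0000, prob=0.080635
DUUUU: M=201.8903, payoff=0.0000, prob=0.080635
UUUUU: M=374.5211, payoff=148.6211, prob=0.395112
Price = Σ prob·payoff / R^5 = 64.361080 / 2.287758 = 28.1328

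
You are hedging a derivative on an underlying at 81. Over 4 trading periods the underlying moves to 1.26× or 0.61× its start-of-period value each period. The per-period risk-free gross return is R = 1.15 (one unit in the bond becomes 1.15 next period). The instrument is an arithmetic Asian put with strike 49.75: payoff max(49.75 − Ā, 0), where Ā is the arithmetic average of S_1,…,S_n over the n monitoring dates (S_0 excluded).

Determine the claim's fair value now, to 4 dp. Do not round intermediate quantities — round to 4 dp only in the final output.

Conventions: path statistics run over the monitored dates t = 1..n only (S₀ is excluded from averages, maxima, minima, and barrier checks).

price = 0.2033

Under the martingale measure an up-move has probability p* = 0.8308; value the claim as the probability-weighted average of per-path payoffs, discounted 4 periods at R = 1.15.
Enumerate all 2^4 = 16 price paths (U = up ×1.26, D = down ×0.61); each path with k up-moves has probability p*^k·(1−p*)^(4−k).
DDDD: Ā=27.2877, payoff=22.4623, prob=0.000820
UDDD: Ā=56.3647, payoff=0.0000, prob=0.004026
DUDD: Ā=43.2022, payoff=6.5478, prob=0.004026
UUDD: Ā=89.2373, payoff=0.0000, prob=0.019766
DDUD: Ā=35.1731, payoff=14.5769, prob=0.004026
UDUD: Ā=72.6526, payoff=0.0000, prob=0.019766
DUUD: Ā=59.4901, payoff=0.0000, prob=0.019766
UUUD: Ā=122.8812, payoff=0.0000, prob=0.097033
DDDU: Ā=30.2753, payoff=19.4747, prob=0.004026
UDDU: Ā=62.5359, payoff=0.0000, prob=0.019766
DUDU: Ā=49.3734, payoff=0.3766, prob=0.019766
UUDU: Ā=101.9844, payoff=0.0000, prob=0.097033
DDUU: Ā=41.3443, payoff=8.4057, prob=0.019766
UDUU: Ā=85.3996, payoff=0.0000, prob=0.097033
DUUU: Ā=72.2371, payoff=0.0000, prob=0.097033
UUUU: Ā=149.2111, payoff=0.0000, prob=0.476345
Price = Σ prob·payoff / R^4 = 0.355486 / 1.749006 = 0.2033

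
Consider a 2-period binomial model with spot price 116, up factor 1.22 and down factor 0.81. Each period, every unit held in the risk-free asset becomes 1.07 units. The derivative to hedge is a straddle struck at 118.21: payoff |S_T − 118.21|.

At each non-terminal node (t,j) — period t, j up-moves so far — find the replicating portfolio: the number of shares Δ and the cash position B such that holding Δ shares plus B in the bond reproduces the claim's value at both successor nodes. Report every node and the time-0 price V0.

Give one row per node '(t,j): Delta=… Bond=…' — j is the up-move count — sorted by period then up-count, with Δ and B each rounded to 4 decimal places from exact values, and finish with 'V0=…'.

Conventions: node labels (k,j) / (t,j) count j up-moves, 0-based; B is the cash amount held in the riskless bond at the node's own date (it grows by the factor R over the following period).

(0,0): Delta=0.3569 Bond=-15.9042
(1,0): Delta=-1.0000 Bond=110.4766
(1,1): Delta=0.8766 Bond=-90.5718
V0=25.4960

Under the risk-neutral measure, an up-move has probability p* = (R−d)/(u−d) = 0.6341 and values discount at R = 1.07.
Payoffs at expiry: V(2,0)=42.1024, V(2,1)=3.5788, V(2,2)=54.4444
Node (1,0) S=93.9600: V=(p*·3.5788+(1−p*)·42.1024)/1.07=16.5166; Δ=(3.5788−42.1024)/(114.6312−76.1076)=-1.0000; B=V−Δ·S=110.4766
Node (1,1) S=141.5200: V=(p*·54.4444+(1−p*)·3.5788)/1.07=33.4907; Δ=(54.4444−3.5788)/(172.6544−114.6312)=0.8766; B=V−Δ·S=-90.5718
Node (0,0) S=116.0000: V=(p*·33.4907+(1−p*)·16.5166)/1.07=25.4960; Δ=(33.4907−16.5166)/(141.5200−93.9600)=0.3569; B=V−Δ·S=-15.9042
Sanity check at the root: Δ(0,0)·S0 + B(0,0) reproduces V0 = 25.4960.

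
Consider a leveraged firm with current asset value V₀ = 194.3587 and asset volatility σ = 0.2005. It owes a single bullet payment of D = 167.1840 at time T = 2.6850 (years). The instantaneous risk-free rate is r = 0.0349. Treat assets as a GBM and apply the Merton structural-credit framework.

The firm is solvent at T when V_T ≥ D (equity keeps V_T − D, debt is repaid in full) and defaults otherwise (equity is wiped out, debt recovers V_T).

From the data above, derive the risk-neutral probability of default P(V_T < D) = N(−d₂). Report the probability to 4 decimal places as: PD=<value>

PD=0.2812

Equity is a call on the firm's assets struck at D = 167.1840:
d₁ = [ln(V₀/D) + (r + σ²/2)T] / (σ√T)
   = [ln(194.3587/167.1840) + (0.0349 + 0.5·0.2005²)·2.6850] / (0.2005·√2.6850)
   = [0.150610 + 0.147675] / 0.328539 = 0.907917
d₂ = d₁ − σ√T = 0.907917 − 0.328539 = 0.579378
risk-neutral PD = N(−d₂) = N(-0.579378) = 0.281167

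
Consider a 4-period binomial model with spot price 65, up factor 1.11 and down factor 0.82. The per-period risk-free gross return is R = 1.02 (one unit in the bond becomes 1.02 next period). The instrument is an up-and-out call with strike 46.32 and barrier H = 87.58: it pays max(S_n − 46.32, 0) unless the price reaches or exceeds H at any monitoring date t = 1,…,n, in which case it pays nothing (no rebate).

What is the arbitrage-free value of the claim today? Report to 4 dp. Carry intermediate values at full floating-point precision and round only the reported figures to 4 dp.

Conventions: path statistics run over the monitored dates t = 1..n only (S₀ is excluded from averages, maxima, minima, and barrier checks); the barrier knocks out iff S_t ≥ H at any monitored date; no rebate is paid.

Set p* = 0.6897 (from d < R < u); the path-dependent value is the discounted p*-expectation over all price paths.
Enumerate all 2^4 = 16 price paths (U = up ×1.11, D = down ×0.82); each path with k up-moves has probability p*^k·(1−p*)^(4−k).
DDDD: M=53.3000, payoff=0.0000, prob=0.009276
UDDD: M=72.1500, payoff=0.0000, prob=0.020614
DUDD: M=59.1630, payoff=0.0000, prob=0.020614
UUDD: M=80.0865, payoff=7.5302, prob=0.045809
DDUD: M=53.3000, payoff=0.0000, prob=0.020614
UDUD: M=72.1500, payoff=7.5302, prob=0.045809
DUUD: M=65.6709, payoff=7.5302, prob=0.045809
UUUD: M=88.8960, payoff=0.0000, prob=0.101798
DDDU: M=53.3000, payoff=0.0000, prob=0.020614
UDDU: M=72.1500, payoff=7.5302, prob=0.045809
DUDU: M=59.1630, payoff=7.5302, prob=0.045809
UUDU: M=80.0865, payoff=26.5747, prob=0.101798
DDUU: M=53.8502, payoff=7.5302, prob=0.045809
UDUU: M=72.8947, payoff=26.5747, prob=0.101798
DUUU: M=72.8947, payoff=26.5747, prob=0.101798
UUUU: M=98.6746, payoff=0.0000, prob=0.226218
Price = Σ prob·payoff / R^4 = 10.185493 / 1.082432 = 9.4098

price = 9.4098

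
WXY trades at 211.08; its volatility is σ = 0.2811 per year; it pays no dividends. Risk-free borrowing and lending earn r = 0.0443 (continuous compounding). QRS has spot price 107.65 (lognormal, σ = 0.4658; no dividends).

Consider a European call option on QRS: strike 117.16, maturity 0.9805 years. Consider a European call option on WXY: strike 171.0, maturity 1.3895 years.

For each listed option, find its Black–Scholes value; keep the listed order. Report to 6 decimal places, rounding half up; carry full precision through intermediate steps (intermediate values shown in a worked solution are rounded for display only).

price(QRS call K=117.16) = 17.860820
price(WXY call K=171.0) = 57.297946

[QRS call K=117.16]
σ√T = 0.4658·√0.9805 = 0.461236
d₁ = (ln(S/K) + (r+σ²/2)T) / (σ√T) = (ln(107.65/117.16) + (0.0443+0.4658²/2)·0.9805) / 0.461236 = (-0.084655 + 0.149806) / 0.461236 = 0.141251
d₂ = d₁ − σ√T = 0.141251 − 0.461236 = -0.319985
e^{−rT} = 0.957494
N(d₁) = 0.556164,  N(d₂) = 0.374490
price = S·N(d₁) − K·e^{−rT}·N(d₂) = 59.871088 − 42.010267 = 17.860820
[WXY call K=171.0]
σ√T = 0.2811·√1.3895 = 0.331352
d₁ = (ln(S/K) + (r+σ²/2)T) / (σ√T) = (ln(211.08/171.0) + (0.0443+0.2811²/2)·1.3895) / 0.331352 = (0.210574 + 0.116452) / 0.331352 = 0.986942
d₂ = d₁ − σ√T = 0.986942 − 0.331352 = 0.655590
e^{−rT} = 0.940301
N(d₁) = 0.838165,  N(d₂) = 0.743956
price = S·N(d₁) − K·e^{−rT}·N(d₂) = 176.919772 − 119.621826 = 57.297946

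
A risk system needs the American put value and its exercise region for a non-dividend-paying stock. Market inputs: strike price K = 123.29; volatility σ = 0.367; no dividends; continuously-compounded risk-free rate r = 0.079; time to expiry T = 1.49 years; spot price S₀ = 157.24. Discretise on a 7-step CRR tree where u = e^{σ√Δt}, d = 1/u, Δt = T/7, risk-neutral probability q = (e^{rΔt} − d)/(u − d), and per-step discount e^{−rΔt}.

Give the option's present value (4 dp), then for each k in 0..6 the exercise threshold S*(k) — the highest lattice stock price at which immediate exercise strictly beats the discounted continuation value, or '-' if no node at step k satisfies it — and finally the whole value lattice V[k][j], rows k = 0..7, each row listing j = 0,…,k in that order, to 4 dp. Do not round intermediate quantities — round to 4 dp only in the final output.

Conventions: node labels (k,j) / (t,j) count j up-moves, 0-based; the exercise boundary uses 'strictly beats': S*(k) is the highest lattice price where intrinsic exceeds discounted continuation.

Δt=0.21286, u=1.18450, d=0.84424, q=0.50761, disc=e^(-rΔt)=0.98332
k=7 terminal: V=max(K-S,0) → 75.2263 55.8546 28.6755 0.0000 0.0000 0.0000 0.0000 0.0000
k=6: j=0 S=56.9315 intr=66.3585 cont=64.3026 V=66.3585[EX]; j=1 S=79.8772 intr=43.4128 cont=41.3569 V=43.4128[EX]; j=2 S=112.0709 intr=11.2191 cont=13.8841 V=13.8841[hold]; j=3 S=157.2400 intr=0.0000 cont=0.0000 V=0.0000[hold]; j=4 S=220.6141 intr=0.0000 cont=0.0000 V=0.0000[hold]; j=5 S=309.5304 intr=0.0000 cont=0.0000 V=0.0000[hold]; j=6 S=434.2836 intr=0.0000 cont=0.0000 V=0.0000[hold]  S*(6)=79.8772
k=5: j=0 S=67.4354 intr=55.8546 cont=53.7988 V=55.8546[EX]; j=1 S=94.6145 intr=28.6755 cont=27.9498 V=28.6755[EX]; j=2 S=132.7480 intr=0.0000 cont=6.7224 V=6.7224[hold]; j=3 S=186.2508 intr=0.0000 cont=0.0000 V=0.0000[hold]; j=4 S=261.3173 intr=0.0000 cont=0.0000 V=0.0000[hold]; j=5 S=366.6388 intr=0.0000 cont=0.0000 V=0.0000[hold]  S*(5)=94.6145
k=4: j=0 S=79.8772 intr=43.4128 cont=41.3569 V=43.4128[EX]; j=1 S=112.0709 intr=11.2191 cont=17.2396 V=17.2396[hold]; j=2 S=157.2400 intr=0.0000 cont=3.2549 V=3.2549[hold]; j=3 S=220.6141 intr=0.0000 cont=0.0000 V=0.0000[hold]; j=4 S=309.5304 intr=0.0000 cont=0.0000 V=0.0000[hold]  S*(4)=79.8772
k=3: j=0 S=94.6145 intr=28.6755 cont=29.6247 V=29.6247[hold]; j=1 S=132.7480 intr=0.0000 cont=9.9717 V=9.9717[hold]; j=2 S=186.2508 intr=0.0000 cont=1.5759 V=1.5759[hold]; j=3 S=261.3173 intr=0.0000 cont=0.0000 V=0.0000[hold]  S*(3)=-
k=2: j=0 S=112.0709 intr=11.2191 cont=19.3210 V=19.3210[hold]; j=1 S=157.2400 intr=0.0000 cont=5.6147 V=5.6147[hold]; j=2 S=220.6141 intr=0.0000 cont=0.7630 V=0.7630[hold]  S*(2)=-
k=1: j=0 S=132.7480 intr=0.0000 cont=12.1574 V=12.1574[hold]; j=1 S=186.2508 intr=0.0000 cont=3.0994 V=3.0994[hold]  S*(1)=-
k=0: j=0 S=157.2400 intr=0.0000 cont=7.4335 V=7.4335[hold]  S*(0)=-

price = 7.4335
boundary = - - - - 79.8772 94.6145 79.8772
tree:
7.4335
12.1574 3.0994
19.3210 5.6147 0.7630
29.6247 9.9717 1.5759 0.0000
43.4128 17.2396 3.2549 0.0000 0.0000
55.8546 28.6755 6.7224 0.0000 0.0000 0.0000
66.3585 43.4128 13.8841 0.0000 0.0000 0.0000 0.0000
75.2263 55.8546 28.6755 0.0000 0.0000 0.0000 0.0000 0.0000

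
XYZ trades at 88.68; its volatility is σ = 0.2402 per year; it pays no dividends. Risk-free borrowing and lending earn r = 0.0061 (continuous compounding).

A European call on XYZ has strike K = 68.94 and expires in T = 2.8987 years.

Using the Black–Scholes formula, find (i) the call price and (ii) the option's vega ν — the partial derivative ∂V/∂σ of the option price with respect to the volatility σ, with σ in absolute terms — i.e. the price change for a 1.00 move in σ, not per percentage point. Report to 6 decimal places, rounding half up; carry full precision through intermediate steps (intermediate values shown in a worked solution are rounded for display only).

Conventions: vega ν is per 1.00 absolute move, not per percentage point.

σ√T = 0.2402·√2.8987 = 0.408954
d₁ = (ln(S/K) + (r+σ²/2)T) / (σ√T) = (ln(88.68/68.94) + (0.0061+0.2402²/2)·2.8987) / 0.408954 = (0.251798 + 0.101304) / 0.408954 = 0.863426
d₂ = d₁ − σ√T = 0.863426 − 0.408954 = 0.454472
e^{−rT} = 0.982473
N(d₁) = 0.806048,  N(d₂) = 0.675255
Call price V = S·N(d₁) − K·e^{−rT}·N(d₂) = 71.480367 − 45.736202 = 25.744166
φ(d₁) = (1/√(2π))·e^{−d₁²/2} = 0.274806
ν = S·φ(d₁)·√T = 41.490929

price = 25.744166
ν = 41.490929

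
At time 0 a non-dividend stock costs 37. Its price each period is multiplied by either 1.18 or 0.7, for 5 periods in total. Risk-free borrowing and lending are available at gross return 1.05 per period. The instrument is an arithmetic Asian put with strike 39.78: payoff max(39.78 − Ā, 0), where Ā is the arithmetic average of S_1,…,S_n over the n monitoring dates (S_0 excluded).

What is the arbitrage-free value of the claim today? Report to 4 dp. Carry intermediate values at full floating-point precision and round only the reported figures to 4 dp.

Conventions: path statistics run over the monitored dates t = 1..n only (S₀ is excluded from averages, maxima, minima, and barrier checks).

Under the martingale measure an up-move has probability p* = 0.7292; value the claim as the probability-weighted average of per-path payoffs, discounted 5 periods at R = 1.05.
Enumerate all 2^5 = 32 price paths (U = up ×1.18, D = down ×0.7); each path with k up-moves has probability p*^k·(1−p*)^(5−k).
DDDDD: Ā=14.3647, payoff=25.4153, prob=0.001457
UDDDD: Ā=24.2147, payoff=15.5653, prob=0.003923
DUDDD: Ā=20.6627, payoff=19.1173, prob=0.003923
UUDDD: Ā=34.8314, payoff=4.9486, prob=0.010562
DDUDD: Ā=18.1763, payoff=21.6037, prob=0.003923
UDUDD: Ā=30.6401, payoff=9.1399, prob=0.010562
DUUDD: Ā=27.0881, payoff=12.6919, prob=0.010562
UUUDD: Ā=45.6627, payoff=0.0000, prob=0.028437
DDDUD: Ā=16.4358, payoff=23.3442, prob=0.003923
UDDUD: Ā=27.7061, payoff=12.0739, prob=0.010562
DUDUD: Ā=24.1541, payoff=15.6259, prob=0.010562
UUDUD: Ā=40.7169, payoff=0.0000, prob=0.028437
DDUUD: Ā=21.6677, payoff=18.1123, prob=0.010562
UDUUD: Ā=36.5256, payoff=3.2544, prob=0.028437
DUUUD: Ā=32.9736, payoff=6.8064, prob=0.028437
UUUUD: Ā=55.5840, payoff=0.0000, prob=0.076561
DDDDU: Ā=15.2175, payoff=24.5625, prob=0.003923
UDDDU: Ā=25.6523, payoff=14.1277, prob=0.010562
DUDDU: Ā=22.1003, payoff=17.6797, prob=0.010562
UUDDU: Ā=37.2549, payoff=2.5251, prob=0.028437
DDUDU: Ā=19.6139, payoff=20.1661, prob=0.010562
UDUDU: Ā=33.0635, payoff=6.7165, prob=0.028437
DUUDU: Ā=29.5115, payoff=10.2685, prob=0.028437
UUUDU: Ā=49.7480, payoff=0.0000, prob=0.076561
DDDUU: Ā=17.8735, payoff=21.9065, prob=0.010562
UDDUU: Ā=30.1296, payoff=9.6504, prob=0.028437
DUDUU: Ā=26.5776, payoff=13.2024, prob=0.028437
UUDUU: Ā=44.8022, payoff=0.0000, prob=0.076561
DDUUU: Ā=24.0912, payoff=15.6888, prob=0.028437
UDUUU: Ā=40.6108, payoff=0.0000, prob=0.076561
DUUUU: Ā=37.0588, payoff=2.7212, prob=0.076561
UUUUU: Ā=62.4706, payoff=0.0000, prob=0.206127
Price = Σ prob·payoff / R^5 = 4.138153 / 1.276282 = 3.2424

price = 3.2424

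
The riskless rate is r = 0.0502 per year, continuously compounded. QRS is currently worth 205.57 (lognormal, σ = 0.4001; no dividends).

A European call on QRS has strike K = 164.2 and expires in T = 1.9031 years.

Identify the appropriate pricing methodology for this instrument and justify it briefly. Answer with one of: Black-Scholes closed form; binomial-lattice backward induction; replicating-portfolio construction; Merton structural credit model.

Key observation: a European-exercise option on QRS struck at 164.2 — a GBM underlying with constant parameters — admits an analytic price: the data contain no early exercise, no discrete tree, no debt structure.

framework: Black-Scholes closed form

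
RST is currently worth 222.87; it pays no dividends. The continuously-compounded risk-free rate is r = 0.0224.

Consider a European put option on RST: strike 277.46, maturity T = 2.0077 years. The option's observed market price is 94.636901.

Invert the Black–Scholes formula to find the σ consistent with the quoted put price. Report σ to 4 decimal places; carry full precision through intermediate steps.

At σ = 0.5315 the Black–Scholes value reproduces the quote:
σ√T = 0.5315·√2.0077 = 0.753100
d₁ = (ln(S/K) + (r+σ²/2)T) / (σ√T) = (ln(222.87/277.46) + (0.0224+0.5315²/2)·2.0077) / 0.753100 = (-0.219088 + 0.328552) / 0.753100 = 0.145351
d₂ = d₁ − σ√T = 0.145351 − 0.753100 = -0.607749
e^{−rT} = 0.956024
N(−d₁) = 0.442217,  N(−d₂) = 0.728323
V = K·e^{−rT}·N(−d₂) − S·N(−d₁) = 193.193735 − 98.556835 = 94.636901 (equal to the quote); since ∂V/∂σ > 0 for all σ, the implied volatility is unique

sigma = 0.5315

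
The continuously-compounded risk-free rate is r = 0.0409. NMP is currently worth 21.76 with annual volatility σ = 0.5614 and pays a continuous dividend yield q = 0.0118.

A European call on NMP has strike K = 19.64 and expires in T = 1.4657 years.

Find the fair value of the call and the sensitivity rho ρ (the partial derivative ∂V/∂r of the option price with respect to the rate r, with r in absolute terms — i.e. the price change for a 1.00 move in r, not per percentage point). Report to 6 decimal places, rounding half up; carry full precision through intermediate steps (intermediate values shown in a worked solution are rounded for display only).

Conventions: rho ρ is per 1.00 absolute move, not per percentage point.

σ√T = 0.5614·√1.4657 = 0.679665
d₁ = (ln(S/K) + (r−q+σ²/2)T) / (σ√T) = (ln(21.76/19.64) + (0.0409−0.0118+0.5614²/2)·1.4657) / 0.679665 = (0.102505 + 0.273624) / 0.679665 = 0.553404
d₂ = d₁ − σ√T = 0.553404 − 0.679665 = -0.126261
e^{−rT} = 0.941814
e^{−qT} = 0.982853
N(d₁) = 0.710007,  N(d₂) = 0.449763
Call price V = S·e^{−qT}·N(d₁) − K·e^{−rT}·N(d₂) = 15.184833 − 8.319364 = 6.865469
ρ = K·T·e^{−rT}·N(d₂) = 12.193691

price = 6.865469
ρ = 12.193691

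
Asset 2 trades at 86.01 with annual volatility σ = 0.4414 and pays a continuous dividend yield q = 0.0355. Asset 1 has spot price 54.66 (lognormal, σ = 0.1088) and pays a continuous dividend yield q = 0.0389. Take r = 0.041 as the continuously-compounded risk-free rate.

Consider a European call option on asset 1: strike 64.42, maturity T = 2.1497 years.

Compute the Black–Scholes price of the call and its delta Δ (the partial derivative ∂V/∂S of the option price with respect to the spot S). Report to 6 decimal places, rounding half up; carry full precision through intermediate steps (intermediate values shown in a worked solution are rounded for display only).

σ√T = 0.1088·√2.1497 = 0.159521
d₁ = (ln(S/K) + (r−q+σ²/2)T) / (σ√T) = (ln(54.66/64.42) + (0.041−0.0389+0.1088²/2)·2.1497) / 0.159521 = (-0.164292 + 0.017238) / 0.159521 = -0.921848
d₂ = d₁ − σ√T = -0.921848 − 0.159521 = -1.081369
e^{−rT} = 0.915635
e^{−qT} = 0.919778
N(d₁) = 0.178304,  N(d₂) = 0.139766
Call price V = S·e^{−qT}·N(d₁) − K·e^{−rT}·N(d₂) = 8.964237 − 8.244153 = 0.720084
Δ = e^{−qT}·N(d₁) = 0.164000

price = 0.720084
Δ = 0.164000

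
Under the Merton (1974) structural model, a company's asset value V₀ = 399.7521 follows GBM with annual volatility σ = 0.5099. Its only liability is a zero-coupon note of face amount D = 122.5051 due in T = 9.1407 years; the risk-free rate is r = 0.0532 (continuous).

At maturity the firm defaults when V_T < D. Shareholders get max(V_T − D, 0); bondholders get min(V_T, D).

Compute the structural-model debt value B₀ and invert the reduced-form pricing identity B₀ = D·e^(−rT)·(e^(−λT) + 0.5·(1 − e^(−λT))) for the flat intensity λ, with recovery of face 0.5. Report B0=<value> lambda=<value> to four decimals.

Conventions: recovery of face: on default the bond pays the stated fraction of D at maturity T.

Work the structural quantities from V₀ = 399.7521 against face 122.5051:
d₁ = [ln(V₀/D) + (r + σ²/2)T] / (σ√T)
   = [ln(399.7521/122.5051) + (0.0532 + 0.5·0.5099²)·9.1407] / (0.5099·√9.1407)
   = [1.182692 + 1.674567] / 1.541611 = 1.853424
d₂ = d₁ − σ√T = 1.853424 − 1.541611 = 0.311814
N(d₁) = 0.968089,  N(d₂) = 0.622409,  e^(−rT) = 0.614906
E₀ = V₀·N(d₁) − D·e^(−rT)·N(d₂)
   = 399.7521·0.968089 − 122.5051·0.614906·0.622409 = 340.110154
B₀ = V₀ − E₀ = 399.7521 − 340.110154 = 59.641946
e^(−λT) = (B₀·e^(rT)/D − 0.5)/(1 − 0.5) = (59.6419·1.626264/122.5051 − 0.5)/0.5 = 0.58350082
λ = −ln(0.58350082)/9.1407 = 0.058935

B0=59.6419 lambda=0.0589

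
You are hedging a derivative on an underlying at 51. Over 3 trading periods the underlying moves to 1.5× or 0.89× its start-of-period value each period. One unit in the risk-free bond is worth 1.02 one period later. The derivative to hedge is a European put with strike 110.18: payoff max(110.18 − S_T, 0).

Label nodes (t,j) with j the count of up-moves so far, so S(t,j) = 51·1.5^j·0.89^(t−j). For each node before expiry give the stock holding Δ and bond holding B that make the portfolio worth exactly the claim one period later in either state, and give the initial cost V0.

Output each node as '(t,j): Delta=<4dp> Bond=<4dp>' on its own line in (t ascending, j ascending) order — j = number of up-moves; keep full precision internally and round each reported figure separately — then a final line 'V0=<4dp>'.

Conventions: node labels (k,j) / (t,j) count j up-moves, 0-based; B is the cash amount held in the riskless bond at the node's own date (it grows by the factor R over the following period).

Risk-neutral probability p* = (R−d)/(u−d) = (1.02−0.89)/(1.5−0.89) = 0.2131.
At maturity the claim pays: V(3,0)=74.2266, V(3,1)=49.5844, V(3,2)=8.0525, V(3,3)=0.0000
Node (2,0) S=40.3971: V=(p*·49.5844+(1−p*)·74.2266)/1.02=67.6225; Δ=(49.5844−74.2266)/(60.5957−35.9534)=-1.0000; B=V−Δ·S=108.0196
Node (2,1) S=68.0850: V=(p*·8.0525+(1−p*)·49.5844)/1.02=39.9346; Δ=(8.0525−49.5844)/(102.1275−60.5957)=-1.0000; B=V−Δ·S=108.0196
Node (2,2) S=114.7500: V=(p*·0.0000+(1−p*)·8.0525)/1.02=6.2122; Δ=(0.0000−8.0525)/(172.1250−102.1275)=-0.1150; B=V−Δ·S=19.4130
Node (1,0) S=45.3900: V=(p*·39.9346+(1−p*)·67.6225)/1.02=60.5116; Δ=(39.9346−67.6225)/(68.0850−40.3971)=-1.0000; B=V−Δ·S=105.9016
Node (1,1) S=76.5000: V=(p*·6.2122+(1−p*)·39.9346)/1.02=32.1057; Δ=(6.2122−39.9346)/(114.7500−68.0850)=-0.7226; B=V−Δ·S=87.3885
Node (0,0) S=51.0000: V=(p*·32.1057+(1−p*)·60.5116)/1.02=53.3901; Δ=(32.1057−60.5116)/(76.5000−45.3900)=-0.9131; B=V−Δ·S=99.9570
Sanity check at the root: Δ(0,0)·S0 + B(0,0) reproduces V0 = 53.3901.

(0,0): Delta=-0.9131 Bond=99.9570
(1,0): Delta=-1.0000 Bond=105.9016
(1,1): Delta=-0.7226 Bond=87.3885
(2,0): Delta=-1.0000 Bond=108.0196
(2,1): Delta=-1.0000 Bond=108.0196
(2,2): Delta=-0.1150 Bond=19.4130
V0=53.3901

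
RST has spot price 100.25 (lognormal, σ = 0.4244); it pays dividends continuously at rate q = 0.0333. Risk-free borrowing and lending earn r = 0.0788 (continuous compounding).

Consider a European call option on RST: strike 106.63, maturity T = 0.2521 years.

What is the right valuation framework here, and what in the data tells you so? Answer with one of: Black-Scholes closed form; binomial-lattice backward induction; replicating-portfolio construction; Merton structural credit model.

framework: Black-Scholes closed form

Key observation: the instrument is a plain European call (strike 106.63) on a lognormal asset; the exact continuous-time formula applies directly.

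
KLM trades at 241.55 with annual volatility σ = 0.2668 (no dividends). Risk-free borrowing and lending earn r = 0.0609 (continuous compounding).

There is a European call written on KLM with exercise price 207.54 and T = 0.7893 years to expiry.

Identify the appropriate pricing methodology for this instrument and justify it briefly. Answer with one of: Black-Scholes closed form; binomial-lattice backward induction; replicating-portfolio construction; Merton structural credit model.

Key observation: with KLM following a GBM at constant σ and r, the European call struck at 207.54 prices in closed form — nothing here needs a stepwise model or a balance sheet.

framework: Black-Scholes closed form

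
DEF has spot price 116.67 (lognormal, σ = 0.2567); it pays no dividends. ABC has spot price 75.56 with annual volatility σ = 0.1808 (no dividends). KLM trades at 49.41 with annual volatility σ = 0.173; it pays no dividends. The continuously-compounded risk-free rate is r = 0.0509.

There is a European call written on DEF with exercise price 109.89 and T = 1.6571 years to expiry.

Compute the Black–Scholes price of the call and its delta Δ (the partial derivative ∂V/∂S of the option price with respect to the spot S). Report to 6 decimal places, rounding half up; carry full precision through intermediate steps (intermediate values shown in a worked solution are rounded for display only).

price = 23.441026
Δ = 0.726297

σ√T = 0.2567·√1.6571 = 0.330446
d₁ = (ln(S/K) + (r+σ²/2)T) / (σ√T) = (ln(116.67/109.89) + (0.0509+0.2567²/2)·1.6571) / 0.330446 = (0.059870 + 0.138944) / 0.330446 = 0.601651
d₂ = d₁ − σ√T = 0.601651 − 0.330446 = 0.271206
e^{−rT} = 0.919113
N(d₁) = 0.726297,  N(d₂) = 0.606884
Call price V = S·N(d₁) − K·e^{−rT}·N(d₂) = 84.737059 − 61.296033 = 23.441026
Δ = N(d₁) = 0.726297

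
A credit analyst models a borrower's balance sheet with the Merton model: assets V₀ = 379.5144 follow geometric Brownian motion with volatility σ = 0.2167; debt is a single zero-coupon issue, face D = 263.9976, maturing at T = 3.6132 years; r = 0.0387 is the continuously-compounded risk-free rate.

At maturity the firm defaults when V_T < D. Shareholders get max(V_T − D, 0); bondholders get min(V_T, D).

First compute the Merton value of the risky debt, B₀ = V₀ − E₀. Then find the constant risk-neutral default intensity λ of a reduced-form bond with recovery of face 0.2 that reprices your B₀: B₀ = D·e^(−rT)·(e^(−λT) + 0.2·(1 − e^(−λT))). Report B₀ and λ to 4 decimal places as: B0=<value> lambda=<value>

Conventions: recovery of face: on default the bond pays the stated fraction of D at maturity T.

Work the structural quantities from V₀ = 379.5144 against face 263.9976:
d₁ = [ln(V₀/D) + (r + σ²/2)T] / (σ√T)
   = [ln(379.5144/263.9976) + (0.0387 + 0.5·0.2167²)·3.6132] / (0.2167·√3.6132)
   = [0.362953 + 0.224667] / 0.411912 = 1.426564
d₂ = d₁ − σ√T = 1.426564 − 0.411912 = 1.014651
N(d₁) = 0.923147,  N(d₂) = 0.844864,  e^(−rT) = 0.869505
E₀ = V₀·N(d₁) − D·e^(−rT)·N(d₂)
   = 379.5144·0.923147 − 263.9976·0.869505·0.844864 = 156.411387
B₀ = V₀ − E₀ = 379.5144 − 156.411387 = 223.103013
e^(−λT) = (B₀·e^(rT)/D − 0.2)/(1 − 0.2) = (223.1030·1.150079/263.9976 − 0.2)/0.8 = 0.96490748
λ = −ln(0.96490748)/3.6132 = 0.009887

B0=223.1030 lambda=0.0099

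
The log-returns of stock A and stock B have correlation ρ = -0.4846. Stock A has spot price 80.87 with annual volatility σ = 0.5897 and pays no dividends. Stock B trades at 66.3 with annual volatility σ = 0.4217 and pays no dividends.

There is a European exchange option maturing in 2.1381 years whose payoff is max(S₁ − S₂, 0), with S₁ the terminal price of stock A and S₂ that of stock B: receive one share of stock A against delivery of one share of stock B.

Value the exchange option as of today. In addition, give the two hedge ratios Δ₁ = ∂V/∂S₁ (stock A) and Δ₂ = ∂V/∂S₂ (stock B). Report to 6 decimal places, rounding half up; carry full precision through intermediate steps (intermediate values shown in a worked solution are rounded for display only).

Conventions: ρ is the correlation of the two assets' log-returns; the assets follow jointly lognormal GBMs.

σ_eff = √(σ₁² + σ₂² − 2ρσ₁σ₂) = √(0.5897² + 0.4217² − 2·-0.4846·0.5897·0.4217) = 0.875554
d₁ = (ln(S₁/S₂) + (q₂ − q₁ + σ_eff²/2)T) / (σ_eff√T) = (ln(80.87/66.3) + (0.0 − 0.0 + 0.383297)·2.1381) / 1.280256 = 0.795295
d₂ = d₁ − σ_eff√T = 0.795295 − 1.280256 = -0.484961
N(d₁) = 0.786779,  N(d₂) = 0.313852
V = S₁·e^{−q₁T}·N(d₁) − S₂·e^{−q₂T}·N(d₂) = 63.626812 − 20.808381 = 42.818430
Key observation: no risk-free rate is needed — with the second asset as numeraire the exchange option is a call on the ratio S₁/S₂, and r cancels out of the value.
Δ₁ = e^{−q₁T}·N(d₁) = 0.786779;  Δ₂ = −e^{−q₂T}·N(d₂) = -0.313852

exchange price = 42.818430
Δ1 = 0.786779
Δ2 = -0.313852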